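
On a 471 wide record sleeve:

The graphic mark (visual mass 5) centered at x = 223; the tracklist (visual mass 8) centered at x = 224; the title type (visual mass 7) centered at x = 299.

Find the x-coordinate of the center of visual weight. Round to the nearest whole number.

Total weight = 5 + 8 + 7 = 20.
x: (5·223 + 8·224 + 7·299) / 20 = 5000 / 20 ≈ 250.00

x ≈ 250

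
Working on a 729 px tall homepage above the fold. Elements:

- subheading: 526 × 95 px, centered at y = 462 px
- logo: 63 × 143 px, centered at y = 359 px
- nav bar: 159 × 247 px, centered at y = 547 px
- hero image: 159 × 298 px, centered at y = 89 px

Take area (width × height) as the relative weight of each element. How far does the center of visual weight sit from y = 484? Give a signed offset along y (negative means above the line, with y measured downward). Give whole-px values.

Areas: subheading 526·95 = 49970, logo 63·143 = 9009, nav bar 159·247 = 39273, hero image 159·298 = 47382. Total weight = 145634.
y: (49970·462 + 9009·359 + 39273·547 + 47382·89) / 145634 = 52019700 / 145634 ≈ 357.19
Against y = 484, that's 357.19 − 484 = -126.81.

≈ -127 px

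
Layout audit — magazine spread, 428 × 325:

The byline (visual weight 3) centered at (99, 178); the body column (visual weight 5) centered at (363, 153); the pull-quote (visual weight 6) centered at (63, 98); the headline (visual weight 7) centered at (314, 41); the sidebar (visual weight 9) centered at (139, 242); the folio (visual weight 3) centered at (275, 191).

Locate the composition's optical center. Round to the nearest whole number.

Total weight = 3 + 5 + 6 + 7 + 9 + 3 = 33.
x: (3·99 + 5·363 + 6·63 + 7·314 + 9·139 + 3·275) / 33 = 6764 / 33 ≈ 204.97
y: (3·178 + 5·153 + 6·98 + 7·41 + 9·242 + 3·191) / 33 = 4925 / 33 ≈ 149.24

(205, 149)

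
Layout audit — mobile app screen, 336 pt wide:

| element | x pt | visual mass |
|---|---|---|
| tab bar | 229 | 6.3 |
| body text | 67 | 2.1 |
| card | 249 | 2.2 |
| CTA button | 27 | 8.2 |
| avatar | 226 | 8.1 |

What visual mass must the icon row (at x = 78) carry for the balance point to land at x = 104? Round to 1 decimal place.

w ≈ 53.3

Known weights sum to 6.3 + 2.1 + 2.2 + 8.2 + 8.1 = 26.9; their moment is 6.3·229 + 2.1·67 + 2.2·249 + 8.2·27 + 8.1·226 = 4183.2.
For the centroid to hit 104: (4183.2 + w·78) / (26.9 + w) = 104.
Solving: w = (104·26.9 − 4183.2) / (78 − 104) = -1385.6 / -26 ≈ 53.29.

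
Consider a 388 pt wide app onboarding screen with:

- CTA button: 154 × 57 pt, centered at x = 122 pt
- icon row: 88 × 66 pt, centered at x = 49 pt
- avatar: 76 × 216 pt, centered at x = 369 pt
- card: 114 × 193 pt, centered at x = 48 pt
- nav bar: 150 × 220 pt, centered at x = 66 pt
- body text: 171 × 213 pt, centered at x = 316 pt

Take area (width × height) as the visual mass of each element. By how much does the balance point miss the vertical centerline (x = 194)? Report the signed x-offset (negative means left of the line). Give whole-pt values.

Taking area as weight: CTA button 154·57 = 8778, icon row 88·66 = 5808, avatar 76·216 = 16416, card 114·193 = 22002, nav bar 150·220 = 33000, body text 171·213 = 36423. Sum 122427.
x: moment 22156776 / weight 122427 ≈ 180.98
Difference: 180.98 − 194 ≈ -13.02.

≈ -13 pt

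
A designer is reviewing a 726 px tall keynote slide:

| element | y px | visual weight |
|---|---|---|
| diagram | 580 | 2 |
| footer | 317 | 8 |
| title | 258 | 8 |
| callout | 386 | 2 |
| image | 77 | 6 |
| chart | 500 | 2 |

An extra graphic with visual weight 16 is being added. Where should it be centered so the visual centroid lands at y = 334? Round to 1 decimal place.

y ≈ 418.9

After adding the extra graphic, total weight = 2 + 8 + 8 + 2 + 6 + 2 + 16 = 44.
Along y: (7994 + 16·y) / 44 = 334 (existing moment 2·580 + 8·317 + 8·258 + 2·386 + 6·77 + 2·500 = 7994) ⇒ y = (14696 − 7994) / 16 ≈ 418.88.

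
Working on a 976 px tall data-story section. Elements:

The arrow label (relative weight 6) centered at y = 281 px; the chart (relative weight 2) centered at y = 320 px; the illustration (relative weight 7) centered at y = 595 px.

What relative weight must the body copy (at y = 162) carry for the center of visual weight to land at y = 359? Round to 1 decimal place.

w ≈ 5.6

Known weights sum to 6 + 2 + 7 = 15; their moment is 6·281 + 2·320 + 7·595 = 6491.
Set Σw·y/Σw = 359: (6491 + 162w) = 359·(15 + w).
Rearranging, w·(162 − 359) = 359·15 − 6491 = -1106, so w ≈ -1106/-197 = 5.61.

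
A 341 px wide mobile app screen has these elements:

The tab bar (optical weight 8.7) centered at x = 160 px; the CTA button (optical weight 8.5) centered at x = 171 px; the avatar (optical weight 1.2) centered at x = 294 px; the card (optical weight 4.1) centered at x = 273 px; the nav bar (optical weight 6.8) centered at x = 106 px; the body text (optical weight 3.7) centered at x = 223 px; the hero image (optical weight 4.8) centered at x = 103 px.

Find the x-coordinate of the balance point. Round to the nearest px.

Total weight = 8.7 + 8.5 + 1.2 + 4.1 + 6.8 + 3.7 + 4.8 = 37.8.
Σw·x = 8.7·160 + 8.5·171 + 1.2·294 + 4.1·273 + 6.8·106 + 3.7·223 + 4.8·103 = 6357.9, so x̄ = 6357.9/37.8 ≈ 168.20.

x ≈ 168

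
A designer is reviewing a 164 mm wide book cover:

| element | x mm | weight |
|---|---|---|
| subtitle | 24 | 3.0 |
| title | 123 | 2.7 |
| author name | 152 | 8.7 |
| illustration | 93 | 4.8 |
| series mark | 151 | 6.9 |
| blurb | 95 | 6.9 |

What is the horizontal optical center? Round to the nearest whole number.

Weights sum to 3.0 + 2.7 + 8.7 + 4.8 + 6.9 + 6.9 = 33.0.
x: moment 3870.3 / weight 33.0 ≈ 117.28

x ≈ 117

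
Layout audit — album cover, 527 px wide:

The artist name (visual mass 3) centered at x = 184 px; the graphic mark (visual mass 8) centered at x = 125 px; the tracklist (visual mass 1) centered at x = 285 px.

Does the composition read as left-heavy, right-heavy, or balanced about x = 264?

left-heavy

Weights sum to 3 + 8 + 1 = 12.
x-moment: 3·184 + 8·125 + 1·285 = 1837; centroid 1837/12 ≈ 153.08.
153.1 vs midline 264 → left-heavy.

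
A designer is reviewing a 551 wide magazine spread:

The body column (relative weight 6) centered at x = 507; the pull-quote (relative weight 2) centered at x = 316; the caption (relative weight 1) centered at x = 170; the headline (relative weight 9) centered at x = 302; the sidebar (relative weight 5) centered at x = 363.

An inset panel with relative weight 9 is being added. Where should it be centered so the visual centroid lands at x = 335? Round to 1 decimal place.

After adding the inset panel, total weight = 6 + 2 + 1 + 9 + 5 + 9 = 32.
x: target moment 32×335 = 10720; current 6·507 + 2·316 + 1·170 + 9·302 + 5·363 = 8377; the inset panel supplies 2343, so x = 2343/9 ≈ 260.33.

x ≈ 260.3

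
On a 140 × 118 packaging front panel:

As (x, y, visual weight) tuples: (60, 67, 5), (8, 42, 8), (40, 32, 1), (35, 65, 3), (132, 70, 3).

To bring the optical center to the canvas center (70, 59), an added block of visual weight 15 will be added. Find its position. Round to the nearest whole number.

(103, 64)

New total weight: (5 + 8 + 1 + 3 + 3) + 15 = 35.
x: target moment 35×70 = 2450; current 5·60 + 8·8 + 1·40 + 3·35 + 3·132 = 905; the added block supplies 1545, so x = 1545/15 ≈ 103.00.
y: target moment 35×59 = 2065; current 5·67 + 8·42 + 1·32 + 3·65 + 3·70 = 1108; the added block supplies 957, so y = 957/15 ≈ 63.80.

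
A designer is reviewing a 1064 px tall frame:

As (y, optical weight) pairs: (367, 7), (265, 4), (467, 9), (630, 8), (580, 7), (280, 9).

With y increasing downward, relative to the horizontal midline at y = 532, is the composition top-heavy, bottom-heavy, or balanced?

Σw = 7 + 4 + 9 + 8 + 7 + 9 = 44.
y: moment 19452 / weight 44 ≈ 442.09
442.1 lies above (smaller y than) the midline 532, so the layout is top-heavy.

top-heavy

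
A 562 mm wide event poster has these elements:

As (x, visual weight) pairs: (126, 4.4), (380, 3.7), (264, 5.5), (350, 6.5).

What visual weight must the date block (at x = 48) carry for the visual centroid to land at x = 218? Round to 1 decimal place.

Fixed elements: Σw = 4.4 + 3.7 + 5.5 + 6.5 = 20.1, Σw·x = 4.4·126 + 3.7·380 + 5.5·264 + 6.5·350 = 5687.4.
For the centroid to hit 218: (5687.4 + w·48) / (20.1 + w) = 218.
Solving: w = (218·20.1 − 5687.4) / (48 − 218) = -1305.6 / -170 ≈ 7.68.

w ≈ 7.7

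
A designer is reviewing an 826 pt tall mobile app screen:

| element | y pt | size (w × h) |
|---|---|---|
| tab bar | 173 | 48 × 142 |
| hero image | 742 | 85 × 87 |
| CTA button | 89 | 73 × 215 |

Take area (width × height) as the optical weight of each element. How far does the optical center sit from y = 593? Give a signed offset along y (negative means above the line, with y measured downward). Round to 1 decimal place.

Taking area as weight: tab bar 48·142 = 6816, hero image 85·87 = 7395, CTA button 73·215 = 15695. Sum 29906.
y: (6816·173 + 7395·742 + 15695·89) / 29906 = 8063113 / 29906 ≈ 269.62
Offset from y = 593: 269.62 − 593 ≈ -323.38.

≈ -323.4 pt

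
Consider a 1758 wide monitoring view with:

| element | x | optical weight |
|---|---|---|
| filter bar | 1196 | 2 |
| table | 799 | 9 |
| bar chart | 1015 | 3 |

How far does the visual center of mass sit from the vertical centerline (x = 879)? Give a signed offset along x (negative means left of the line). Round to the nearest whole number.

Σw = 2 + 9 + 3 = 14.
x: (2·1196 + 9·799 + 3·1015) / 14 = 12628 / 14 ≈ 902.00
Difference: 902.00 − 879 ≈ 23.00.

≈ 23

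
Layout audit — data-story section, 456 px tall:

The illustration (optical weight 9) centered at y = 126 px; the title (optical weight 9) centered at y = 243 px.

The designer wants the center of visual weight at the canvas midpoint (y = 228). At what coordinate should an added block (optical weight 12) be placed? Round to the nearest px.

With the added block, Σw becomes 9 + 9 + 12 = 30.
y: target moment 30×228 = 6840; current 9·126 + 9·243 = 3321; the added block supplies 3519, so y = 3519/12 ≈ 293.25.

y ≈ 293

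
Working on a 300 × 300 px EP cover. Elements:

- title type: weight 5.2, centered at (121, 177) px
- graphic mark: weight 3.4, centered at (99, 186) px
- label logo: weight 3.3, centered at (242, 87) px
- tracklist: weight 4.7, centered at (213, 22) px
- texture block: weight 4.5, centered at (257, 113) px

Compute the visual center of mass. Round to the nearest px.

Total weight = 5.2 + 3.4 + 3.3 + 4.7 + 4.5 = 21.1.
x: (5.2·121 + 3.4·99 + 3.3·242 + 4.7·213 + 4.5·257) / 21.1 = 3922.0 / 21.1 ≈ 185.88
y: (5.2·177 + 3.4·186 + 3.3·87 + 4.7·22 + 4.5·113) / 21.1 = 2451.8 / 21.1 ≈ 116.20

(186, 116)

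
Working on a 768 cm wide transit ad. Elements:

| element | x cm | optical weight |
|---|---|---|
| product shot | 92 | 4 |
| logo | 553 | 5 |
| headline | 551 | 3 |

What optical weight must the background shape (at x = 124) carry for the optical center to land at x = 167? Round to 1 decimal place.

w ≈ 64.7

Known weights sum to 4 + 5 + 3 = 12; their moment is 4·92 + 5·553 + 3·551 = 4786.
Set Σw·x/Σw = 167: (4786 + 124w) = 167·(12 + w).
So w = (167·12 − 4786)/(124 − 167) = -2782/-43 ≈ 64.70.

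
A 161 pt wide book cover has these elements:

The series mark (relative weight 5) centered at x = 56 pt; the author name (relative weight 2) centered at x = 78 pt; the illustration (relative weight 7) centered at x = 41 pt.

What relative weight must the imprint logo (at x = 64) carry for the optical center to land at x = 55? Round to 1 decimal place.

Known weights sum to 5 + 2 + 7 = 14; their moment is 5·56 + 2·78 + 7·41 = 723.
Set Σw·x/Σw = 55: (723 + 64w) = 55·(14 + w).
Rearranging, w·(64 − 55) = 55·14 − 723 = 47, so w ≈ 47/9 = 5.22.

w ≈ 5.2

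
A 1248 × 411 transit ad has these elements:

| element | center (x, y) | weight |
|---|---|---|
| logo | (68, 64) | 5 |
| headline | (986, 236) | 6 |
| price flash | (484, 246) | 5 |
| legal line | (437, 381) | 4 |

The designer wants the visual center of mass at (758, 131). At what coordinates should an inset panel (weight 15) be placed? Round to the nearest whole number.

(1074, 6)

New total weight: (5 + 6 + 5 + 4) + 15 = 35.
x: need Σw·x = 35·758 = 26530. Existing = 5·68 + 6·986 + 5·484 + 4·437 = 10424. Remainder 16106 / 15 ≈ 1073.73.
y: need Σw·y = 35·131 = 4585. Existing = 5·64 + 6·236 + 5·246 + 4·381 = 4490. Remainder 95 / 15 ≈ 6.33.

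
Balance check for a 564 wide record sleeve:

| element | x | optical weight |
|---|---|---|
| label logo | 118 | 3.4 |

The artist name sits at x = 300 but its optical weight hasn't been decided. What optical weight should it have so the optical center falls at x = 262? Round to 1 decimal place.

w ≈ 12.9

Known: weight 3.4 with moment 3.4·118 = 401.2.
Balance at x = 262 requires (401.2 + w·300) / (3.4 + w) = 262.
Rearranging, w·(300 − 262) = 262·3.4 − 401.2 = 489.6, so w ≈ 489.6/38 = 12.88.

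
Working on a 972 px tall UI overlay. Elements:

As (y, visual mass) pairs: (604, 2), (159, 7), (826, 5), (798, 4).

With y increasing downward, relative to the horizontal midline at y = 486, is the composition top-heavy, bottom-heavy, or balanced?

bottom-heavy

Total weight = 2 + 7 + 5 + 4 = 18.
Σw·y = 2·604 + 7·159 + 5·826 + 4·798 = 9643, so ȳ = 9643/18 ≈ 535.72.
535.7 vs midline 486 → bottom-heavy.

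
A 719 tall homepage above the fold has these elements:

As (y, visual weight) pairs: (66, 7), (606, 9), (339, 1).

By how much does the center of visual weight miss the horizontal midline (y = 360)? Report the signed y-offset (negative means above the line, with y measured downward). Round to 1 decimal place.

Total weight = 7 + 9 + 1 = 17.
y: (7·66 + 9·606 + 1·339) / 17 = 6255 / 17 ≈ 367.94
Difference: 367.94 − 360 ≈ 7.94.

≈ 7.9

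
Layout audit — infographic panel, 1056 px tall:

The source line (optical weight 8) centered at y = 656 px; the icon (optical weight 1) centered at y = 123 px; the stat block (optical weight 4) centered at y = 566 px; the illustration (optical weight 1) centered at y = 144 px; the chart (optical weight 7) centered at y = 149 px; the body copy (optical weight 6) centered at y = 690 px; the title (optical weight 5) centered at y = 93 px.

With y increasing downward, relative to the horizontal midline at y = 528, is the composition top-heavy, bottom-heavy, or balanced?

Σw = 8 + 1 + 4 + 1 + 7 + 6 + 5 = 32.
Σw·y = 13427; ȳ = 13427/32 ≈ 419.59.
419.6 lies above (smaller y than) the midline 528, so the layout is top-heavy.

top-heavy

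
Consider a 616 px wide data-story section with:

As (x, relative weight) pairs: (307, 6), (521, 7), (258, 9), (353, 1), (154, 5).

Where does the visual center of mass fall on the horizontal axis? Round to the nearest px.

Σw = 6 + 7 + 9 + 1 + 5 = 28.
x: (6·307 + 7·521 + 9·258 + 1·353 + 5·154) / 28 = 8934 / 28 ≈ 319.07

x ≈ 319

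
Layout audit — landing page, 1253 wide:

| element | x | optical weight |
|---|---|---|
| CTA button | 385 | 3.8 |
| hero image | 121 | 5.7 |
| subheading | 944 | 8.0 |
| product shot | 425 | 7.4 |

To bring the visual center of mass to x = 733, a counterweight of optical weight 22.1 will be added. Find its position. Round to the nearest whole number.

x ≈ 977

New total weight: (3.8 + 5.7 + 8.0 + 7.4) + 22.1 = 47.0.
x: need Σw·x = 47.0·733 = 34451.0. Existing = 3.8·385 + 5.7·121 + 8.0·944 + 7.4·425 = 12849.7. Remainder 21601.3 / 22.1 ≈ 977.43.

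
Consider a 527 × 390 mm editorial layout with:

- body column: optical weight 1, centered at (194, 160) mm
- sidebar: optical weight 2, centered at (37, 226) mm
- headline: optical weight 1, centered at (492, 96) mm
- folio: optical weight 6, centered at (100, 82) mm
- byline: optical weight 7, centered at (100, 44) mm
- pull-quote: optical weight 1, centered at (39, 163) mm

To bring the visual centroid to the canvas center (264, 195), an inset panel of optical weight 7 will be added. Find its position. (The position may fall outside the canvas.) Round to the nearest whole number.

New total weight: (1 + 2 + 1 + 6 + 7 + 1) + 7 = 25.
x: target moment 25×264 = 6600; current 1·194 + 2·37 + 1·492 + 6·100 + 7·100 + 1·39 = 2099; the inset panel supplies 4501, so x = 4501/7 ≈ 643.00.
y: target moment 25×195 = 4875; current 1·160 + 2·226 + 1·96 + 6·82 + 7·44 + 1·163 = 1671; the inset panel supplies 3204, so y = 3204/7 ≈ 457.71.

(643, 458)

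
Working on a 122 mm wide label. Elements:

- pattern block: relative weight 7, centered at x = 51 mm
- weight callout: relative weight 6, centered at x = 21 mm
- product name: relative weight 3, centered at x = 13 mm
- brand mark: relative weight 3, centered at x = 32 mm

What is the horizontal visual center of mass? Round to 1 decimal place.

x ≈ 32.5

Σw = 7 + 6 + 3 + 3 = 19.
x: (7·51 + 6·21 + 3·13 + 3·32) / 19 = 618 / 19 ≈ 32.53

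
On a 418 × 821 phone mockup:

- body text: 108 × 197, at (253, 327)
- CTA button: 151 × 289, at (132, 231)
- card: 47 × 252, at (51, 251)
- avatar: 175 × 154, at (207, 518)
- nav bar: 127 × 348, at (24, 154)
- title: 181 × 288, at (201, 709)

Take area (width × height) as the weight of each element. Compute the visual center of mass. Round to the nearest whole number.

Taking area as weight: body text 108·197 = 21276, CTA button 151·289 = 43639, card 47·252 = 11844, avatar 175·154 = 26950, nav bar 127·348 = 44196, title 181·288 = 52128. Sum 200033.
x: moment 28864302 / weight 200033 ≈ 144.30
Σw·y = 77735741; ȳ = 77735741/200033 ≈ 388.61.

(144, 389)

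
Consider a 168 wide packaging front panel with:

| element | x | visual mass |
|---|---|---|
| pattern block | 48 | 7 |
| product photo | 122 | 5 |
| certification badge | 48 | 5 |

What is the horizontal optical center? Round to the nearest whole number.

x ≈ 70

Weights sum to 7 + 5 + 5 = 17.
x: (7·48 + 5·122 + 5·48) / 17 = 1186 / 17 ≈ 69.76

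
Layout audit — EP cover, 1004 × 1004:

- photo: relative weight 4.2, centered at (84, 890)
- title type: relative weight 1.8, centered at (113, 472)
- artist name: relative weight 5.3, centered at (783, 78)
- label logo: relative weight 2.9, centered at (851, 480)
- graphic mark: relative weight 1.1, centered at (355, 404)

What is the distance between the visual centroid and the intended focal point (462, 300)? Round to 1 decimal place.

Total weight = 4.2 + 1.8 + 5.3 + 2.9 + 1.1 = 15.3.
x-moment: 4.2·84 + 1.8·113 + 5.3·783 + 2.9·851 + 1.1·355 = 7564.5; centroid 7564.5/15.3 ≈ 494.41.
y-moment: 4.2·890 + 1.8·472 + 5.3·78 + 2.9·480 + 1.1·404 = 6837.4; centroid 6837.4/15.3 ≈ 446.89.
From (462, 300): dx = 32.41, dy = 146.89, so the distance is √(dx²+dy²) ≈ 150.42.

≈ 150.4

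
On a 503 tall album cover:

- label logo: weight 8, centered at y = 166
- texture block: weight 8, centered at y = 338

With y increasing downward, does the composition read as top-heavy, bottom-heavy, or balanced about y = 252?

balanced

Σw = 8 + 8 = 16.
y-moment: 8·166 + 8·338 = 4032; centroid 4032/16 ≈ 252.00.
The centroid 252.00 matches the midline at 252, so the layout is balanced.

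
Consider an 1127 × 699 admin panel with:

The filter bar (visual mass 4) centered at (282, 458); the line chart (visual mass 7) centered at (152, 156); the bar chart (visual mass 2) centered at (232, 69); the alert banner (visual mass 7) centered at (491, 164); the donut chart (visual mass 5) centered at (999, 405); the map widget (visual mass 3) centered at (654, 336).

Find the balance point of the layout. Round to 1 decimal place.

Weights sum to 4 + 7 + 2 + 7 + 5 + 3 = 28.
Σw·x = 13050; x̄ = 13050/28 ≈ 466.07.
y: moment 7243 / weight 28 ≈ 258.68

(466.1, 258.7)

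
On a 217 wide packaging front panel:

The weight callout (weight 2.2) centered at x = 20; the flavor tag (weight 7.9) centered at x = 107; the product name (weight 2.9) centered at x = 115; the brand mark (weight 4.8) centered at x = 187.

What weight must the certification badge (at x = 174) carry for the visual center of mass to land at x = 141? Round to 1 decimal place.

Known weights sum to 2.2 + 7.9 + 2.9 + 4.8 = 17.8; their moment is 2.2·20 + 7.9·107 + 2.9·115 + 4.8·187 = 2120.4.
Set Σw·x/Σw = 141: (2120.4 + 174w) = 141·(17.8 + w).
Rearranging, w·(174 − 141) = 141·17.8 − 2120.4 = 389.4, so w ≈ 389.4/33 = 11.80.

w ≈ 11.8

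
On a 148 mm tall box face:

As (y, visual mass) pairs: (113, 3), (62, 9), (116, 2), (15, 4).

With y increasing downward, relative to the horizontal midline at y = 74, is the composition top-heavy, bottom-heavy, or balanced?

top-heavy

Σw = 3 + 9 + 2 + 4 = 18.
y-moment: 3·113 + 9·62 + 2·116 + 4·15 = 1189; centroid 1189/18 ≈ 66.06.
Since 66.1 is above (smaller y than) 74, the composition reads top-heavy.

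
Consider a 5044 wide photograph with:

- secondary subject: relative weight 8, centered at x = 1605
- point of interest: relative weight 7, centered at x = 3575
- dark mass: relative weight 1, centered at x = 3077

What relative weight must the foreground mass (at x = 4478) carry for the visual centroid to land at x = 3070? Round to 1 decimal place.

w ≈ 5.8

Known weights sum to 8 + 7 + 1 = 16; their moment is 8·1605 + 7·3575 + 1·3077 = 40942.
For the centroid to hit 3070: (40942 + w·4478) / (16 + w) = 3070.
Rearranging, w·(4478 − 3070) = 3070·16 − 40942 = 8178, so w ≈ 8178/1408 = 5.81.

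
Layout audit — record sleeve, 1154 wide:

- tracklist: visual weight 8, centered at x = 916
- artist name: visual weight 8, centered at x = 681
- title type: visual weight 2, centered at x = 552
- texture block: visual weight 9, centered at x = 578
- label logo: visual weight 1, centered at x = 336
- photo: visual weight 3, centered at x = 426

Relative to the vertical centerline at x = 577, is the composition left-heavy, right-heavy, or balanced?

Σw = 8 + 8 + 2 + 9 + 1 + 3 = 31.
Σw·x = 20696; x̄ = 20696/31 ≈ 667.61.
667.6 lies right of the midline 577, so the layout is right-heavy.

right-heavy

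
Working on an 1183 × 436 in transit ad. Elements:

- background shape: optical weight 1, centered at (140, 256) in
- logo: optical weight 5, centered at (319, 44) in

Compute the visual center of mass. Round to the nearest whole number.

Total weight = 1 + 5 = 6.
x-moment: 1·140 + 5·319 = 1735; centroid 1735/6 ≈ 289.17.
y-moment: 1·256 + 5·44 = 476; centroid 476/6 ≈ 79.33.

(289, 79)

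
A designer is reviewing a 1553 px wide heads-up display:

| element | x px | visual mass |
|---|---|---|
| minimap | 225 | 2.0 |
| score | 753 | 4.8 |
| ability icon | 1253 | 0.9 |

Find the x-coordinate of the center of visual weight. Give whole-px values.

Σw = 2.0 + 4.8 + 0.9 = 7.7.
x-moment: 2.0·225 + 4.8·753 + 0.9·1253 = 5192.1; centroid 5192.1/7.7 ≈ 674.30.

x ≈ 674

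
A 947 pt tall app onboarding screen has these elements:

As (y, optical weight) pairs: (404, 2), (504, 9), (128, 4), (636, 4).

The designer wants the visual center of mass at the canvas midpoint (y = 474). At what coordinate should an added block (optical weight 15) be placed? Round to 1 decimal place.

y ≈ 514.4

With the added block, Σw becomes 2 + 9 + 4 + 4 + 15 = 34.
y: target moment 34×474 = 16116; current 2·404 + 9·504 + 4·128 + 4·636 = 8400; the added block supplies 7716, so y = 7716/15 ≈ 514.40.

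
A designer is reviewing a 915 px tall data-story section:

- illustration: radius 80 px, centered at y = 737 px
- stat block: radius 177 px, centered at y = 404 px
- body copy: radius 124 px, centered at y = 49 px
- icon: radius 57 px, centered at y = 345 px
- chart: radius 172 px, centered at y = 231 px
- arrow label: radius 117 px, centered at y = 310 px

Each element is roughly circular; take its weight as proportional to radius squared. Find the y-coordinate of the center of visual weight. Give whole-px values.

Weights ∝ r²: illustration 80² = 6400, stat block 177² = 31329, body copy 124² = 15376, icon 57² = 3249, chart 172² = 29584, arrow label 117² = 13689; Σw = 99627.
Σw·y = 6400·737 + 31329·404 + 15376·49 + 3249·345 + 29584·231 + 13689·310 = 30325539, so ȳ = 30325539/99627 ≈ 304.39.

y ≈ 304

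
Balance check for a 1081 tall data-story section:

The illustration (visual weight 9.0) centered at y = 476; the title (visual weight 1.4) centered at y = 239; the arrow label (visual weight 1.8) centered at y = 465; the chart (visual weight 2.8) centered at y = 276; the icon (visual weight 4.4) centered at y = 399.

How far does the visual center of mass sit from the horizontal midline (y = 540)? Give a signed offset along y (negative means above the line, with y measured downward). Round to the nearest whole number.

Total weight = 9.0 + 1.4 + 1.8 + 2.8 + 4.4 = 19.4.
Σw·y = 9.0·476 + 1.4·239 + 1.8·465 + 2.8·276 + 4.4·399 = 7984.0, so ȳ = 7984.0/19.4 ≈ 411.55.
Offset from y = 540: 411.55 − 540 ≈ -128.45.

≈ -128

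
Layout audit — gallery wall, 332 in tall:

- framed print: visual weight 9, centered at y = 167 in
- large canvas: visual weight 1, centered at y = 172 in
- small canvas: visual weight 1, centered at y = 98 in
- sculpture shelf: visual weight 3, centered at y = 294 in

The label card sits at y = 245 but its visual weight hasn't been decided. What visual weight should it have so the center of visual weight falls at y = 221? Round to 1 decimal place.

w ≈ 18.3

Existing Σw = 14 (9 + 1 + 1 + 3); existing moment 9·167 + 1·172 + 1·98 + 3·294 = 2655.
For the centroid to hit 221: (2655 + w·245) / (14 + w) = 221.
Rearranging, w·(245 − 221) = 221·14 − 2655 = 439, so w ≈ 439/24 = 18.29.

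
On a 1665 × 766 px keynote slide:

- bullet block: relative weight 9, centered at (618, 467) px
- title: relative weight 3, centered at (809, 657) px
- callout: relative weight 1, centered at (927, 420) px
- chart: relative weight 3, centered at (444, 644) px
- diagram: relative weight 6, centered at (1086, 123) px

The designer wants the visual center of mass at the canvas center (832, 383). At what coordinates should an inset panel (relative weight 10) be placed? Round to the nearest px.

(986, 299)

With the inset panel, Σw becomes 9 + 3 + 1 + 3 + 6 + 10 = 32.
x: target moment 32×832 = 26624; current 9·618 + 3·809 + 1·927 + 3·444 + 6·1086 = 16764; the inset panel supplies 9860, so x = 9860/10 ≈ 986.00.
y: target moment 32×383 = 12256; current 9·467 + 3·657 + 1·420 + 3·644 + 6·123 = 9264; the inset panel supplies 2992, so y = 2992/10 ≈ 299.20.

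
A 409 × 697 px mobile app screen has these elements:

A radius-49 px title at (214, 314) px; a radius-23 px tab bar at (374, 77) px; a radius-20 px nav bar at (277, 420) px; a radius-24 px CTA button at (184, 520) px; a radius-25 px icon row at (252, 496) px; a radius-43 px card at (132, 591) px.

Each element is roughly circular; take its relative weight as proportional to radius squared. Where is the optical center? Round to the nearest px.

(208, 418)

Weights ∝ r²: title 49² = 2401, tab bar 23² = 529, nav bar 20² = 400, CTA button 24² = 576, icon row 25² = 625, card 43² = 1849; Σw = 6380.
x: moment 1330012 / weight 6380 ≈ 208.47
Σw·y = 2664926; ȳ = 2664926/6380 ≈ 417.70.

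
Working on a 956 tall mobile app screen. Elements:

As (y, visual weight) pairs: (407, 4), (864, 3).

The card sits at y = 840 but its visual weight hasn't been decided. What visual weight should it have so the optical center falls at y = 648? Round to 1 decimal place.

w ≈ 1.6

Known weights sum to 4 + 3 = 7; their moment is 4·407 + 3·864 = 4220.
For the centroid to hit 648: (4220 + w·840) / (7 + w) = 648.
Solving: w = (648·7 − 4220) / (840 − 648) = 316 / 192 ≈ 1.65.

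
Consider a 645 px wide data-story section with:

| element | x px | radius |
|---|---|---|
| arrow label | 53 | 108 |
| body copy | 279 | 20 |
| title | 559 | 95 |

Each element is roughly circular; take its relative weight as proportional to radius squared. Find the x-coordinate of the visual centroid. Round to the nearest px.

Weights ∝ r²: arrow label 108² = 11664, body copy 20² = 400, title 95² = 9025; Σw = 21089.
x: (11664·53 + 400·279 + 9025·559) / 21089 = 5774767 / 21089 ≈ 273.83

x ≈ 274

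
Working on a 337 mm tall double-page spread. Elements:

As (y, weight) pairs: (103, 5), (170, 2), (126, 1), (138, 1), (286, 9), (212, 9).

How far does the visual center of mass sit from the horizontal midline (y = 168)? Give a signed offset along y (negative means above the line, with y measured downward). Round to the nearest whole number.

≈ 39 mm

Weights sum to 5 + 2 + 1 + 1 + 9 + 9 = 27.
y: moment 5601 / weight 27 ≈ 207.44
Offset from y = 168: 207.44 − 168 ≈ 39.44.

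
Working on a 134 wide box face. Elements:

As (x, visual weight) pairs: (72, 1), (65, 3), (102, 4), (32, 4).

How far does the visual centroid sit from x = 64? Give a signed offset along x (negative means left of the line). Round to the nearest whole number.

Total weight = 1 + 3 + 4 + 4 = 12.
x: (1·72 + 3·65 + 4·102 + 4·32) / 12 = 803 / 12 ≈ 66.92
Against x = 64, that's 66.92 − 64 = 2.92.

≈ 3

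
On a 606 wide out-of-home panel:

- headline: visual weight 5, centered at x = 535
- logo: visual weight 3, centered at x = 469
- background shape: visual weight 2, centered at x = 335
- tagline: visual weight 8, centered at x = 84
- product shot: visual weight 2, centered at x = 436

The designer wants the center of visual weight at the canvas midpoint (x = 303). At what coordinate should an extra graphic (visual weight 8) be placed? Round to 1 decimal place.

x ≈ 273.5

New total weight: (5 + 3 + 2 + 8 + 2) + 8 = 28.
x: need Σw·x = 28·303 = 8484. Existing = 5·535 + 3·469 + 2·335 + 8·84 + 2·436 = 6296. Remainder 2188 / 8 ≈ 273.50.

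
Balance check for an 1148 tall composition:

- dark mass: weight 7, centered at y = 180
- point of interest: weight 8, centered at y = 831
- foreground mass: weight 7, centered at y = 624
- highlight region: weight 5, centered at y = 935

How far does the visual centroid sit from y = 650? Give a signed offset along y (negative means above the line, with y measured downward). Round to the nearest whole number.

≈ -22

Total weight = 7 + 8 + 7 + 5 = 27.
Σw·y = 7·180 + 8·831 + 7·624 + 5·935 = 16951, so ȳ = 16951/27 ≈ 627.81.
Against y = 650, that's 627.81 − 650 = -22.19.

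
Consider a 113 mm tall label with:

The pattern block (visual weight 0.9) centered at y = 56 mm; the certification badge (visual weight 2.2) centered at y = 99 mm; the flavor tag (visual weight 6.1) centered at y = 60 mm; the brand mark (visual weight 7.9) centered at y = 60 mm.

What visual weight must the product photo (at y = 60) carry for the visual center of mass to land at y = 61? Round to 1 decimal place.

Known weights sum to 0.9 + 2.2 + 6.1 + 7.9 = 17.1; their moment is 0.9·56 + 2.2·99 + 6.1·60 + 7.9·60 = 1108.2.
Set Σw·y/Σw = 61: (1108.2 + 60w) = 61·(17.1 + w).
Rearranging, w·(60 − 61) = 61·17.1 − 1108.2 = -65.1, so w ≈ -65.1/-1 = 65.10.

w ≈ 65.1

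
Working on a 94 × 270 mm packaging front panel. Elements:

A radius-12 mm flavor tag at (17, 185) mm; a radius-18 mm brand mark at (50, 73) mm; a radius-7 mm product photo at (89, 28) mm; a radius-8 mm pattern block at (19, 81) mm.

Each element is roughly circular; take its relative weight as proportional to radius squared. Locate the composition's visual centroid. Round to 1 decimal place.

r² weights: flavor tag 12² = 144, brand mark 18² = 324, product photo 7² = 49, pattern block 8² = 64. Total = 581.
x-moment: 144·17 + 324·50 + 49·89 + 64·19 = 24225; centroid 24225/581 ≈ 41.70.
y-moment: 144·185 + 324·73 + 49·28 + 64·81 = 56848; centroid 56848/581 ≈ 97.85.

(41.7, 97.8)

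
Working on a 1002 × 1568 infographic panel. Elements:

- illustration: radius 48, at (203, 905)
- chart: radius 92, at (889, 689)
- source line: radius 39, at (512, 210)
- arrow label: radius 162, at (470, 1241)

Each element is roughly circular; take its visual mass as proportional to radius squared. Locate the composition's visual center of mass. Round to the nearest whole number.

(548, 1059)

Weights ∝ r²: illustration 48² = 2304, chart 92² = 8464, source line 39² = 1521, arrow label 162² = 26244; Σw = 38533.
Σw·x = 2304·203 + 8464·889 + 1521·512 + 26244·470 = 21105640, so x̄ = 21105640/38533 ≈ 547.73.
Σw·y = 2304·905 + 8464·689 + 1521·210 + 26244·1241 = 40805030, so ȳ = 40805030/38533 ≈ 1058.96.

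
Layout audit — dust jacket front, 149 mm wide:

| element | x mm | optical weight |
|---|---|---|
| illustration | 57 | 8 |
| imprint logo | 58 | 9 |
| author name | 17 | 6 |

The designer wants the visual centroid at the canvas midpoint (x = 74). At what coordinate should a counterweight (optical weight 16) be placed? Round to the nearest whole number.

x ≈ 113

After adding the counterweight, total weight = 8 + 9 + 6 + 16 = 39.
x: need Σw·x = 39·74 = 2886. Existing = 8·57 + 9·58 + 6·17 = 1080. Remainder 1806 / 16 ≈ 112.88.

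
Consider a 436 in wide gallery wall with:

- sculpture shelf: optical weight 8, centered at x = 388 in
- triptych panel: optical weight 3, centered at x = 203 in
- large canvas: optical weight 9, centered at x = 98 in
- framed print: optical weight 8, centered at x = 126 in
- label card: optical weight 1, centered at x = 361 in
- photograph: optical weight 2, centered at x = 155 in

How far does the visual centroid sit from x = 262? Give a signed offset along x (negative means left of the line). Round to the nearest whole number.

≈ -60 in

Σw = 8 + 3 + 9 + 8 + 1 + 2 = 31.
x: (8·388 + 3·203 + 9·98 + 8·126 + 1·361 + 2·155) / 31 = 6274 / 31 ≈ 202.39
Difference: 202.39 − 262 ≈ -59.61.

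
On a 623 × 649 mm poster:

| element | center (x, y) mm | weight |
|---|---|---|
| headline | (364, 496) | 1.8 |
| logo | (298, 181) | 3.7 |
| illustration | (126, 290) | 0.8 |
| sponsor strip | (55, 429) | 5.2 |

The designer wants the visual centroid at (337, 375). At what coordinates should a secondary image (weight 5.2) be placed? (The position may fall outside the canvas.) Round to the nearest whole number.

New total weight: (1.8 + 3.7 + 0.8 + 5.2) + 5.2 = 16.7.
Along x: (2144.6 + 5.2·x) / 16.7 = 337 (existing moment 1.8·364 + 3.7·298 + 0.8·126 + 5.2·55 = 2144.6) ⇒ x = (5627.9 − 2144.6) / 5.2 ≈ 669.87.
Along y: (4025.3 + 5.2·y) / 16.7 = 375 (existing moment 1.8·496 + 3.7·181 + 0.8·290 + 5.2·429 = 4025.3) ⇒ y = (6262.5 − 4025.3) / 5.2 ≈ 430.23.

(670, 430)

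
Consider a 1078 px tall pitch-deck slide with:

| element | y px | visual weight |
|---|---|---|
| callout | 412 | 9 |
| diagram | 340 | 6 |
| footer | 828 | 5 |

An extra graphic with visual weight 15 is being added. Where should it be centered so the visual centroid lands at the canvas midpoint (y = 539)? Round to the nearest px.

y ≈ 598

After adding the extra graphic, total weight = 9 + 6 + 5 + 15 = 35.
y: target moment 35×539 = 18865; current 9·412 + 6·340 + 5·828 = 9888; the extra graphic supplies 8977, so y = 8977/15 ≈ 598.47.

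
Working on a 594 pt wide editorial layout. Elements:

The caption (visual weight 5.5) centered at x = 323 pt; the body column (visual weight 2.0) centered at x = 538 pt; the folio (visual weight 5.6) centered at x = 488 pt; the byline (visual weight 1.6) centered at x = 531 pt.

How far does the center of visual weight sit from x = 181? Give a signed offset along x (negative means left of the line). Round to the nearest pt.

Σw = 5.5 + 2.0 + 5.6 + 1.6 = 14.7.
Σw·x = 5.5·323 + 2.0·538 + 5.6·488 + 1.6·531 = 6434.9, so x̄ = 6434.9/14.7 ≈ 437.75.
Against x = 181, that's 437.75 − 181 = 256.75.

≈ 257 pt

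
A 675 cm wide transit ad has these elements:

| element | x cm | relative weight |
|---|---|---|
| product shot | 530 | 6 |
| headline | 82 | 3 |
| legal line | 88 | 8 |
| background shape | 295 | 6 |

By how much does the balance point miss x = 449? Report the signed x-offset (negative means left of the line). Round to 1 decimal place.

Weights sum to 6 + 3 + 8 + 6 = 23.
x: (6·530 + 3·82 + 8·88 + 6·295) / 23 = 5900 / 23 ≈ 256.52
Offset from x = 449: 256.52 − 449 ≈ -192.48.

≈ -192.5 cm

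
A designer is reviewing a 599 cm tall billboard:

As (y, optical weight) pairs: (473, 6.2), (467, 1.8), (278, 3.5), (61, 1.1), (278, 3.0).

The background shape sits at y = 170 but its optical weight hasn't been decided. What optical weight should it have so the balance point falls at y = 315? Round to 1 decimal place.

w ≈ 5.1

Fixed elements: Σw = 6.2 + 1.8 + 3.5 + 1.1 + 3.0 = 15.6, Σw·y = 6.2·473 + 1.8·467 + 3.5·278 + 1.1·61 + 3.0·278 = 5647.3.
For the centroid to hit 315: (5647.3 + w·170) / (15.6 + w) = 315.
Rearranging, w·(170 − 315) = 315·15.6 − 5647.3 = -733.3, so w ≈ -733.3/-145 = 5.06.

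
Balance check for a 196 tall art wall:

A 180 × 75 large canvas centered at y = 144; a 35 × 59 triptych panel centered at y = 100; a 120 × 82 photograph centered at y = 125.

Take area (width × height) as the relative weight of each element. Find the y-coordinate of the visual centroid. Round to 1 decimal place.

y ≈ 133.1

Taking area as weight: large canvas 180·75 = 13500, triptych panel 35·59 = 2065, photograph 120·82 = 9840. Sum 25405.
y: (13500·144 + 2065·100 + 9840·125) / 25405 = 3380500 / 25405 ≈ 133.06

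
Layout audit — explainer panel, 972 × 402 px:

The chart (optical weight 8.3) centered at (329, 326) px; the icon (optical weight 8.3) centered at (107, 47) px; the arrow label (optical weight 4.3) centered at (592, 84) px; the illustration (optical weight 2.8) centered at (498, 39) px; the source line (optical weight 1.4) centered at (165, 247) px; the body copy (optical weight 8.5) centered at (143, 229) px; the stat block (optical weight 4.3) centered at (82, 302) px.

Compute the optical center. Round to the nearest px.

Σw = 8.3 + 8.3 + 4.3 + 2.8 + 1.4 + 8.5 + 4.3 = 37.9.
x: moment 9357.9 / weight 37.9 ≈ 246.91
Σw·y = 7157.2; ȳ = 7157.2/37.9 ≈ 188.84.

(247, 189)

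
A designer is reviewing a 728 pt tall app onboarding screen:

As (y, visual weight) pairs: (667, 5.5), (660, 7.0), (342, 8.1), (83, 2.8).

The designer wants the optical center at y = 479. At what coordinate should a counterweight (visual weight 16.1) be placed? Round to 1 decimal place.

With the counterweight, Σw becomes 5.5 + 7.0 + 8.1 + 2.8 + 16.1 = 39.5.
Along y: (11291.1 + 16.1·y) / 39.5 = 479 (existing moment 5.5·667 + 7.0·660 + 8.1·342 + 2.8·83 = 11291.1) ⇒ y = (18920.5 − 11291.1) / 16.1 ≈ 473.88.

y ≈ 473.9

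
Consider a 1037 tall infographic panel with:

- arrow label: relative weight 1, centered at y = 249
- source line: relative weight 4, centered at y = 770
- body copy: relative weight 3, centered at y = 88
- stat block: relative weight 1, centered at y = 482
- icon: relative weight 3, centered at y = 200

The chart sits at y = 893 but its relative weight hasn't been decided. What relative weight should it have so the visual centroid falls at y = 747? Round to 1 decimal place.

Existing Σw = 12 (1 + 4 + 3 + 1 + 3); existing moment 1·249 + 4·770 + 3·88 + 1·482 + 3·200 = 4675.
Set Σw·y/Σw = 747: (4675 + 893w) = 747·(12 + w).
Solving: w = (747·12 − 4675) / (893 − 747) = 4289 / 146 ≈ 29.38.

w ≈ 29.4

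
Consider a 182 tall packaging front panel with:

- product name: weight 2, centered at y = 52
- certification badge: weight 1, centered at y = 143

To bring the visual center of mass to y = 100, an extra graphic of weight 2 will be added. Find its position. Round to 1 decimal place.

New total weight: (2 + 1) + 2 = 5.
y: target moment 5×100 = 500; current 2·52 + 1·143 = 247; the extra graphic supplies 253, so y = 253/2 ≈ 126.50.

y ≈ 126.5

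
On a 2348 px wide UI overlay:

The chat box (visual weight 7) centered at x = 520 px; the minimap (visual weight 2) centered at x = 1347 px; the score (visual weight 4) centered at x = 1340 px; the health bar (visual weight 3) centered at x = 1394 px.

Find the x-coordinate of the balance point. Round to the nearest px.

Weights sum to 7 + 2 + 4 + 3 = 16.
x-moment: 7·520 + 2·1347 + 4·1340 + 3·1394 = 15876; centroid 15876/16 ≈ 992.25.

x ≈ 992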